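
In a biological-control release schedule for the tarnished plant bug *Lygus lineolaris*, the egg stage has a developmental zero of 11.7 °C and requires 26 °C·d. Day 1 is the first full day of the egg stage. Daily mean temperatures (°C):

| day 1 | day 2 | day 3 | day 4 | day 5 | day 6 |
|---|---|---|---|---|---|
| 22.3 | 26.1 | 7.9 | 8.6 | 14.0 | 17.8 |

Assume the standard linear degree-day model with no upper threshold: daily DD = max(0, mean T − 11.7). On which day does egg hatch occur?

Daily DD above 11.7 °C: 10.6, 14.4, 0.0, 0.0, 2.3, 6.1.
Cumulative: 10.6, 25.0, 25.0, 25.0, 27.3, 33.4.
The total first reaches 26 DD on day 5.

day 5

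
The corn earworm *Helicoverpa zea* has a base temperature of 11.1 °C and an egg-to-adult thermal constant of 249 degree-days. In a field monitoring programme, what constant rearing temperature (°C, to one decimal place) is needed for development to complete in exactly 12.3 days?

Required daily accumulation = 249 / 12.3 = 20.244 DD/day.
T = T_base + 20.244 = 11.1 + 20.244 = 31.344 ≈ 31.3 °C.

31.3 °C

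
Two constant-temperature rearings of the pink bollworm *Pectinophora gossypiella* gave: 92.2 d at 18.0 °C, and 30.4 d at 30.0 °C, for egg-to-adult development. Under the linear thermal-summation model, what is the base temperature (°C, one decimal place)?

12.1 °C

Linear rate model ⇒ the product D·(T − T_b) is constant across temperatures.
92.2·(18.0 − T_b) = 30.4·(30.0 − T_b)
T_b = (92.2·18.0 − 30.4·30.0) / (92.2 − 30.4) = 747.60 / 61.8 = 12.097 °C ≈ 12.1 °C.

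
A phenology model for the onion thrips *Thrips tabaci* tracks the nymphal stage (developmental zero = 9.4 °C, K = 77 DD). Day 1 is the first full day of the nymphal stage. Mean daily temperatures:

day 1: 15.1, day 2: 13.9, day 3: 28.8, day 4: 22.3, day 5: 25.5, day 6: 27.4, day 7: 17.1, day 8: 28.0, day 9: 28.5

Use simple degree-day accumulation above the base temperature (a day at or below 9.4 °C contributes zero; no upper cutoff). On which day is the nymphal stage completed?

day 7

Daily DD above 9.4 °C: 5.7, 4.5, 19.4, 12.9, 16.1, 18.0, 7.7, 18.6, 19.1.
Cumulative: 5.7, 10.2, 29.6, 42.5, 58.6, 76.6, 84.3, 102.9, 122.0.
The total first reaches 77 DD on day 7.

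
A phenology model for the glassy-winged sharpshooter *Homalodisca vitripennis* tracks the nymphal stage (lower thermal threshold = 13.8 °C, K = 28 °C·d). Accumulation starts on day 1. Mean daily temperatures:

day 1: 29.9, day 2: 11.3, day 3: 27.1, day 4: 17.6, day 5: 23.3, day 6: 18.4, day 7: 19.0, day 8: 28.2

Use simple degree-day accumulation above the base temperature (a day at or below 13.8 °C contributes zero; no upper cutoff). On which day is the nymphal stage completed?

day 3

Daily DD above 13.8 °C: 16.1, 0.0, 13.3, 3.8, 9.5, 4.6, 5.2, 14.4.
Cumulative: 16.1, 16.1, 29.4, 33.2, 42.7, 47.3, 52.5, 66.9.
The total first reaches 28 DD on day 3.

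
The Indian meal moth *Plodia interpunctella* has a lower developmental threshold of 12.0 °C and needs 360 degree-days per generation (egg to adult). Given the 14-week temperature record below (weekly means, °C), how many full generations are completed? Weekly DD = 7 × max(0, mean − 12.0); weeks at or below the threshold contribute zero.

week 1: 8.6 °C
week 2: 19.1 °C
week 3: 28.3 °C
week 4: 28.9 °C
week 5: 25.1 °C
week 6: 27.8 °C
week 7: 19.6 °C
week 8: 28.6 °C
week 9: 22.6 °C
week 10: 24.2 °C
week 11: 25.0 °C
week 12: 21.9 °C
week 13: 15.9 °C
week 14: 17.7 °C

2 generations

Weekly DD (7 × max(0, T̄ − 12.0)): 0.0, 49.7, 114.1, 118.3, 91.7, 110.6, 53.2, 116.2, 74.2, 85.4, 91.0, 69.3, 27.3, 39.9.
Season total = 1040.9 DD.
Complete generations = ⌊1040.9 / 360⌋ = 2.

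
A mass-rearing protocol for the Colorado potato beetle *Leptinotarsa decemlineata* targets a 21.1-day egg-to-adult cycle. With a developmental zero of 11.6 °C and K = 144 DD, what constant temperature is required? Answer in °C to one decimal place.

Required daily accumulation = 144 / 21.1 = 6.825 DD/day.
T = T_base + 6.825 = 11.6 + 6.825 = 18.425 ≈ 18.4 °C.

18.4 °C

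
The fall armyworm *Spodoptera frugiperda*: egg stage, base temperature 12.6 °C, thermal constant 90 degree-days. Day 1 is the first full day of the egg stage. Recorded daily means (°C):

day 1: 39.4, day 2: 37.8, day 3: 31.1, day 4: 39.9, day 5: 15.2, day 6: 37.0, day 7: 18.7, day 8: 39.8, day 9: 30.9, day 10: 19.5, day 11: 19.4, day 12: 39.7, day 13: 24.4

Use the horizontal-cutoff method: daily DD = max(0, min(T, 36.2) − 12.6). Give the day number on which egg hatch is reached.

day 5

Daily DD above 12.6 °C (capped at 23.6): 23.6, 23.6, 18.5, 23.6, 2.6, 23.6, 6.1, 23.6, 18.3, 6.9, 6.8, 23.6, 11.8.
Cumulative: 23.6, 47.2, 65.7, 89.3, 91.9, 115.5, 121.6, 145.2, 163.5, 170.4, 177.2, 200.8, 212.6.
The total first reaches 90 DD on day 5.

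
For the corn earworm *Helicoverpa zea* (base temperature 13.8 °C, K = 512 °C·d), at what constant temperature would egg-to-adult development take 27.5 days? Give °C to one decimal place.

Required daily accumulation = 512 / 27.5 = 18.618 DD/day.
T = T_base + 18.618 = 13.8 + 18.618 = 32.418 ≈ 32.4 °C.

32.4 °C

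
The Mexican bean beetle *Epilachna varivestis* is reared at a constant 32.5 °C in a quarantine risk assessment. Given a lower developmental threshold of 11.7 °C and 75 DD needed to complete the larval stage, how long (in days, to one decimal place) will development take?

Daily accumulation = 32.5 − 11.7 = 20.8 DD/day.
Duration = 75 / 20.8 = 3.606 ≈ 3.6 days.

3.6 days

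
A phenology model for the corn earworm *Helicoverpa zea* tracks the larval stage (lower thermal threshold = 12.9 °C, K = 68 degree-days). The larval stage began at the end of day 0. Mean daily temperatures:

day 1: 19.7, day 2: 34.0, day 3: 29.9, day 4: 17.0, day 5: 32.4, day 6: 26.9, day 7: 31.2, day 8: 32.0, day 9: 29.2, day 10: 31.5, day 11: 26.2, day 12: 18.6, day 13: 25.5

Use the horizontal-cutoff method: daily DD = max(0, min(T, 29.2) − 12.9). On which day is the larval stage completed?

day 6

Daily DD above 12.9 °C (capped at 16.3): 6.8, 16.3, 16.3, 4.1, 16.3, 14.0, 16.3, 16.3, 16.3, 16.3, 13.3, 5.7, 12.6.
Cumulative: 6.8, 23.1, 39.4, 43.5, 59.8, 73.8, 90.1, 106.4, 122.7, 139.0, 152.3, 158.0, 170.6.
The total first reaches 68 DD on day 6.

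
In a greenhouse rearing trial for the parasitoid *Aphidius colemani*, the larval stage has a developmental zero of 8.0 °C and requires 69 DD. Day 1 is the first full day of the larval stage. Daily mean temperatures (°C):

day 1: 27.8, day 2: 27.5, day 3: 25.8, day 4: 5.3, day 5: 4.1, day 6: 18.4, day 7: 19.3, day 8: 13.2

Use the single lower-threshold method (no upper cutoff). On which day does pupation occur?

Daily DD above 8.0 °C: 19.8, 19.5, 17.8, 0.0, 0.0, 10.4, 11.3, 5.2.
Cumulative: 19.8, 39.3, 57.1, 57.1, 57.1, 67.5, 78.8, 84.0.
The total first reaches 69 DD on day 7.

day 7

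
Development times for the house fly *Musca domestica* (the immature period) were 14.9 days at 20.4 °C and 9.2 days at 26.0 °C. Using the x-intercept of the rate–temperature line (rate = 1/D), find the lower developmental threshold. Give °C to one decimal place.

11.4 °C

Linear rate model ⇒ the product D·(T − T_b) is constant across temperatures.
14.9·(20.4 − T_b) = 9.2·(26.0 − T_b)
T_b = (14.9·20.4 − 9.2·26.0) / (14.9 − 9.2) = 64.76 / 5.7 = 11.361 °C ≈ 11.4 °C.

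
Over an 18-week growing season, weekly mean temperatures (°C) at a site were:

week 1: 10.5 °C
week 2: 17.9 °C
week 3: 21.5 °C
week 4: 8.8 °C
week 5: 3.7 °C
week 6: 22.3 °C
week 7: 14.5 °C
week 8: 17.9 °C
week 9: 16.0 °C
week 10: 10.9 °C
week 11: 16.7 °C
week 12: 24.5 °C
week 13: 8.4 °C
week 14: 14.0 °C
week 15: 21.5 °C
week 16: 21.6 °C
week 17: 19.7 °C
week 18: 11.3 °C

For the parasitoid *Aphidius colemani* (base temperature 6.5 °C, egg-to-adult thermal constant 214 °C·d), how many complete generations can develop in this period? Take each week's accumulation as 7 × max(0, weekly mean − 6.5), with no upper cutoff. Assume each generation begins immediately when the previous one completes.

Weekly DD (7 × max(0, T̄ − 6.5)): 28.0, 79.8, 105.0, 16.1, 0.0, 110.6, 56.0, 79.8, 66.5, 30.8, 71.4, 126.0, 13.3, 52.5, 105.0, 105.7, 92.4, 33.6.
Season total = 1172.5 DD.
Complete generations = ⌊1172.5 / 214⌋ = 5.

5 generations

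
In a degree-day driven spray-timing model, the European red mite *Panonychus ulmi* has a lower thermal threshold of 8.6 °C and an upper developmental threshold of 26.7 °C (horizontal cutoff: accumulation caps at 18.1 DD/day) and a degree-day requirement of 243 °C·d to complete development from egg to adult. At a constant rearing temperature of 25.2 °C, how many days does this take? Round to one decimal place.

Daily accumulation = 25.2 − 8.6 = 16.6 DD/day.
Duration = 243 / 16.6 = 14.639 ≈ 14.6 days.

14.6 days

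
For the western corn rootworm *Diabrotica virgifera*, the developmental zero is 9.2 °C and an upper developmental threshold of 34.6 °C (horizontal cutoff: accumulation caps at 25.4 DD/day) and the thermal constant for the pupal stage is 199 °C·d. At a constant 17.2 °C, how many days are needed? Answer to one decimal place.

Daily accumulation = 17.2 − 9.2 = 8.0 DD/day.
Duration = 199 / 8.0 = 24.875 ≈ 24.9 days.

24.9 days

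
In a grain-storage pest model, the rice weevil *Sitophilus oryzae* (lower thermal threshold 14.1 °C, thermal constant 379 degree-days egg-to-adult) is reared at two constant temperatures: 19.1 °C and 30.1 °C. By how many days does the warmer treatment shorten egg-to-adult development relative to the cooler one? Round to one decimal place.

At 19.1 °C: 379 / (19.1 − 14.1) = 379 / 5.0 = 75.800 d.
At 30.1 °C: 379 / (30.1 − 14.1) = 379 / 16.0 = 23.688 d.
Difference = |75.800 − 23.688| = 52.112 ≈ 52.1 days.

52.1 days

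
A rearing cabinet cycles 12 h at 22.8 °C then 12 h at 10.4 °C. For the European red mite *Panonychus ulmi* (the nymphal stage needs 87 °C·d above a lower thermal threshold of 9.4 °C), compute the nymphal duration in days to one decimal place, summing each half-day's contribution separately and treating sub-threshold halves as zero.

12.1 days

Day half: max(0, 22.8 − 9.4) × 0.5 = 13.4 × 0.5 = 6.70 DD.
Night half: max(0, 10.4 − 9.4) × 0.5 = 1.0 × 0.5 = 0.50 DD.
Per 24 h: 7.20 DD/day.
Duration = 87 / 7.20 = 12.083 ≈ 12.1 days.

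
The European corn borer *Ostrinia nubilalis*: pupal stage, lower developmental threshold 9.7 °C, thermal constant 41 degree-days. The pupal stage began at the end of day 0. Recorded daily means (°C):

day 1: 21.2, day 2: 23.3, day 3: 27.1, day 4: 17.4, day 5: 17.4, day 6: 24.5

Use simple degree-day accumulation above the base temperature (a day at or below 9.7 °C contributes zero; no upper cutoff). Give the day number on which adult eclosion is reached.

day 3

Daily DD above 9.7 °C: 11.5, 13.6, 17.4, 7.7, 7.7, 14.8.
Cumulative: 11.5, 25.1, 42.5, 50.2, 57.9, 72.7.
The total first reaches 41 DD on day 3.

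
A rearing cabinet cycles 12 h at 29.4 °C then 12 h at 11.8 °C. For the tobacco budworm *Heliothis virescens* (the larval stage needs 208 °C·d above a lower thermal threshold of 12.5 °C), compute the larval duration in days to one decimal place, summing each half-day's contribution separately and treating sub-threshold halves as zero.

Day half: max(0, 29.4 − 12.5) × 0.5 = 16.9 × 0.5 = 8.45 DD.
Night half: max(0, 11.8 − 12.5) × 0.5 = 0.0 × 0.5 = 0.00 DD.
Per 24 h: 8.45 DD/day.
Duration = 208 / 8.45 = 24.615 ≈ 24.6 days.

24.6 days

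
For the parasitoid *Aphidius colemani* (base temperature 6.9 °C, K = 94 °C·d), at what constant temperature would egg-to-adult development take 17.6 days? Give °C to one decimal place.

12.2 °C

Required daily accumulation = 94 / 17.6 = 5.341 DD/day.
T = T_base + 5.341 = 6.9 + 5.341 = 12.241 ≈ 12.2 °C.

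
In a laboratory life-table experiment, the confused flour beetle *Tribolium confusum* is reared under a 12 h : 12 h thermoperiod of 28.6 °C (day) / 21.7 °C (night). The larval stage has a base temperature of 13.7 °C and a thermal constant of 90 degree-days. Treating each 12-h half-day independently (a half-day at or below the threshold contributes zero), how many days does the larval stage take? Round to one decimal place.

7.9 days

Day half: max(0, 28.6 − 13.7) × 0.5 = 14.9 × 0.5 = 7.45 DD.
Night half: max(0, 21.7 − 13.7) × 0.5 = 8.0 × 0.5 = 4.00 DD.
Per 24 h: 11.45 DD/day.
Duration = 90 / 11.45 = 7.860 ≈ 7.9 days.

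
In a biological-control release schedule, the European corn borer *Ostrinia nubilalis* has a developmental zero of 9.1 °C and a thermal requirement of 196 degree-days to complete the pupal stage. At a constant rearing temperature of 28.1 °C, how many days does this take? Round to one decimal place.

10.3 days

Daily accumulation = 28.1 − 9.1 = 19.0 DD/day.
Duration = 196 / 19.0 = 10.316 ≈ 10.3 days.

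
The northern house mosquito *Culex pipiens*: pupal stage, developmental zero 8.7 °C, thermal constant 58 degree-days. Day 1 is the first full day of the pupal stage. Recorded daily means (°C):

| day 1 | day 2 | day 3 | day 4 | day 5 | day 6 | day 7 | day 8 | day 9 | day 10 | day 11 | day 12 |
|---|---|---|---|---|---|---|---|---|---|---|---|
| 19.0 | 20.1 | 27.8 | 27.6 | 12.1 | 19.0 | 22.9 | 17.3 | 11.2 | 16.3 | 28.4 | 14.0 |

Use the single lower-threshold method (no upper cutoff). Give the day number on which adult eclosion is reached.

Daily DD above 8.7 °C: 10.3, 11.4, 19.1, 18.9, 3.4, 10.3, 14.2, 8.6, 2.5, 7.6, 19.7, 5.3.
Cumulative: 10.3, 21.7, 40.8, 59.7, 63.1, 73.4, 87.6, 96.2, 98.7, 106.3, 126.0, 131.3.
The total first reaches 58 DD on day 4.

day 4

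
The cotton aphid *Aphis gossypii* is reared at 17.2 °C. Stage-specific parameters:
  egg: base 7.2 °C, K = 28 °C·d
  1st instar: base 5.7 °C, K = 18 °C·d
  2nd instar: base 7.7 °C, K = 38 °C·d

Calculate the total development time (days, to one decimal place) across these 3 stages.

egg: 28 / (17.2 − 7.2) = 28 / 10.0 = 2.800 d.
1st instar: 18 / (17.2 − 5.7) = 18 / 11.5 = 1.565 d.
2nd instar: 38 / (17.2 − 7.7) = 38 / 9.5 = 4.000 d.
Sum = 8.365 ≈ 8.4 days.

8.4 days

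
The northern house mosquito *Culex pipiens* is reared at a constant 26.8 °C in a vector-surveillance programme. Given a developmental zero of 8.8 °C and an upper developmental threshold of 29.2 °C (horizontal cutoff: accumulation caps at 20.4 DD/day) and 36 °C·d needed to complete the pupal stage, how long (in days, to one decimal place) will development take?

2.0 days

Daily accumulation = 26.8 − 8.8 = 18.0 DD/day.
Duration = 36 / 18.0 = 2.000 ≈ 2.0 days.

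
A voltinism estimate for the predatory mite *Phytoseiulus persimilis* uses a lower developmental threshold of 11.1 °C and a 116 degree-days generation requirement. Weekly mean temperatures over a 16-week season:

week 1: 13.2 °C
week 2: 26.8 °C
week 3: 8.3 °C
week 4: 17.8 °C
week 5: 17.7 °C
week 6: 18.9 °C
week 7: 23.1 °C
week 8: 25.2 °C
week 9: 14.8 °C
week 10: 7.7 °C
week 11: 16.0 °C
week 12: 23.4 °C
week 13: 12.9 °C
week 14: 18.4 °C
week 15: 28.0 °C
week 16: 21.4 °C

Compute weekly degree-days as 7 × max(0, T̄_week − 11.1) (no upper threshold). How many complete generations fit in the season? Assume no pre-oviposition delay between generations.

7 generations

Weekly DD (7 × max(0, T̄ − 11.1)): 14.7, 109.9, 0.0, 46.9, 46.2, 54.6, 84.0, 98.7, 25.9, 0.0, 34.3, 86.1, 12.6, 51.1, 118.3, 72.1.
Season total = 855.4 DD.
Complete generations = ⌊855.4 / 116⌋ = 7.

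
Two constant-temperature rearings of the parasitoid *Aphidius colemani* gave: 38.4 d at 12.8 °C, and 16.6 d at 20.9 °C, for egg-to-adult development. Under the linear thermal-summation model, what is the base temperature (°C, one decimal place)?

Equal thermal constants: D₁(T₁ − T_b) = D₂(T₂ − T_b).
38.4·(12.8 − T_b) = 16.6·(20.9 − T_b)
T_b = (38.4·12.8 − 16.6·20.9) / (38.4 − 16.6) = 144.58 / 21.8 = 6.632 °C ≈ 6.6 °C.

6.6 °C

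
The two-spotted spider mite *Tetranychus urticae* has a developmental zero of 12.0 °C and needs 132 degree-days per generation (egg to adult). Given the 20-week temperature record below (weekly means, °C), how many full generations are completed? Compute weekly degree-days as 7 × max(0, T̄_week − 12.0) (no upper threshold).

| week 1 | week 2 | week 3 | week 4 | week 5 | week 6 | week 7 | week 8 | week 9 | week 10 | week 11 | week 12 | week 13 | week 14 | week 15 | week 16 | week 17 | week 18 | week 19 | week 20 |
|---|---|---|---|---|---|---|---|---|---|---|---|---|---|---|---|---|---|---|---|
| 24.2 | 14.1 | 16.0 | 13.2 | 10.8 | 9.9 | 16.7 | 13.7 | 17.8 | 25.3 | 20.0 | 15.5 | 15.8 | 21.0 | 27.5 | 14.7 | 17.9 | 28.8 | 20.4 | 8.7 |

6 generations

Weekly DD (7 × max(0, T̄ − 12.0)): 85.4, 14.7, 28.0, 8.4, 0.0, 0.0, 32.9, 11.9, 40.6, 93.1, 56.0, 24.5, 26.6, 63.0, 108.5, 18.9, 41.3, 117.6, 58.8, 0.0.
Season total = 830.2 DD.
Complete generations = ⌊830.2 / 132⌋ = 6.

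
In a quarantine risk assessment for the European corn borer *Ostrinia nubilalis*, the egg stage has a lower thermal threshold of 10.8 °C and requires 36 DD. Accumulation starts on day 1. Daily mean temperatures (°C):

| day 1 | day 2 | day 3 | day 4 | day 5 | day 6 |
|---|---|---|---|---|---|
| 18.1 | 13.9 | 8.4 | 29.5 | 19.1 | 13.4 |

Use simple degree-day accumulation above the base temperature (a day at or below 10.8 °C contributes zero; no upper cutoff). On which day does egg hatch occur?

Daily DD above 10.8 °C: 7.3, 3.1, 0.0, 18.7, 8.3, 2.6.
Cumulative: 7.3, 10.4, 10.4, 29.1, 37.4, 40.0.
The total first reaches 36 DD on day 5.

day 5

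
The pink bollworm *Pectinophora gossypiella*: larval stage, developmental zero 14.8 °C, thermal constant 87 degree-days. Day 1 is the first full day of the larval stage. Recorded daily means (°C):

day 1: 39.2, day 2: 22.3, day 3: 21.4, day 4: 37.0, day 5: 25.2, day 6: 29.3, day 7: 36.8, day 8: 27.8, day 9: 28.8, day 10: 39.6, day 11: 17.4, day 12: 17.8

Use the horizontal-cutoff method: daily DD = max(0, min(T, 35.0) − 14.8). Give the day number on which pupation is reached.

Daily DD above 14.8 °C (capped at 20.2): 20.2, 7.5, 6.6, 20.2, 10.4, 14.5, 20.2, 13.0, 14.0, 20.2, 2.6, 3.0.
Cumulative: 20.2, 27.7, 34.3, 54.5, 64.9, 79.4, 99.6, 112.6, 126.6, 146.8, 149.4, 152.4.
The total first reaches 87 DD on day 7.

day 7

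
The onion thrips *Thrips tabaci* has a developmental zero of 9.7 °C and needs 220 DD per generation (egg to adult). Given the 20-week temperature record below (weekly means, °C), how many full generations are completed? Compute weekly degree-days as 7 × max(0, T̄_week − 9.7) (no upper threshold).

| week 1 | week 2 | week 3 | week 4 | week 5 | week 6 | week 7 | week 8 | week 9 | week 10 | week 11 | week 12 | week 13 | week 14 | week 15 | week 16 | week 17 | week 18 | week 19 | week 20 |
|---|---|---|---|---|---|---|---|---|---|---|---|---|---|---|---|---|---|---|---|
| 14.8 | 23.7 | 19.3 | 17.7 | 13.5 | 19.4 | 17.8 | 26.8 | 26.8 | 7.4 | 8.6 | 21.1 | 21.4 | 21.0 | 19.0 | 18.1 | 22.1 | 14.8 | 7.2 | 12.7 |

Weekly DD (7 × max(0, T̄ − 9.7)): 35.7, 98.0, 67.2, 56.0, 26.6, 67.9, 56.7, 119.7, 119.7, 0.0, 0.0, 79.8, 81.9, 79.1, 65.1, 58.8, 86.8, 35.7, 0.0, 21.0.
Season total = 1155.7 DD.
Complete generations = ⌊1155.7 / 220⌋ = 5.

5 generations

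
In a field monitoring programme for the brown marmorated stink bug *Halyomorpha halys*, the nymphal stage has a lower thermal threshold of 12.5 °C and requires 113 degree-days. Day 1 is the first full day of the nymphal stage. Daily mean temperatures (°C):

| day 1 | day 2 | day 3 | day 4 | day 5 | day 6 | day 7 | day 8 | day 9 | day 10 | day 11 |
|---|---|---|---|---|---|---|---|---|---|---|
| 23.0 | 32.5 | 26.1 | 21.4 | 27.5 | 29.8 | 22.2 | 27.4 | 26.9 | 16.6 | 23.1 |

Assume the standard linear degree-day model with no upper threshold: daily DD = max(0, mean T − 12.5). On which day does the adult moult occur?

day 9

Daily DD above 12.5 °C: 10.5, 20.0, 13.6, 8.9, 15.0, 17.3, 9.7, 14.9, 14.4, 4.1, 10.6.
Cumulative: 10.5, 30.5, 44.1, 53.0, 68.0, 85.3, 95.0, 109.9, 124.3, 128.4, 139.0.
The total first reaches 113 DD on day 9.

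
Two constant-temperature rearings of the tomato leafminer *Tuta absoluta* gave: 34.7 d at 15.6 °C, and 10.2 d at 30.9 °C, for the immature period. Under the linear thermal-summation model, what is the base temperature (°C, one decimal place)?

9.2 °C

Linear rate model ⇒ the product D·(T − T_b) is constant across temperatures.
34.7·(15.6 − T_b) = 10.2·(30.9 − T_b)
T_b = (34.7·15.6 − 10.2·30.9) / (34.7 − 10.2) = 226.14 / 24.5 = 9.230 °C ≈ 9.2 °C.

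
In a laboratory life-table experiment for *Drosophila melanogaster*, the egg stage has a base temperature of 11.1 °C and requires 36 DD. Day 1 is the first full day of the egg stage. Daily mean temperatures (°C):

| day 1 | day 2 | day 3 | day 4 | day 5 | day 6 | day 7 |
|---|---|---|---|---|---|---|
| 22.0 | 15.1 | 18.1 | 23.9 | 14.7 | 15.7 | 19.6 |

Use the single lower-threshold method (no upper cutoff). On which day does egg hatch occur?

day 5

Daily DD above 11.1 °C: 10.9, 4.0, 7.0, 12.8, 3.6, 4.6, 8.5.
Cumulative: 10.9, 14.9, 21.9, 34.7, 38.3, 42.9, 51.4.
The total first reaches 36 DD on day 5.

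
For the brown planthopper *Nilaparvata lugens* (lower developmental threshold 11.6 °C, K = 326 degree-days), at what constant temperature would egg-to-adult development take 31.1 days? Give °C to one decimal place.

Required daily accumulation = 326 / 31.1 = 10.482 DD/day.
T = T_base + 10.482 = 11.6 + 10.482 = 22.082 ≈ 22.1 °C.

22.1 °C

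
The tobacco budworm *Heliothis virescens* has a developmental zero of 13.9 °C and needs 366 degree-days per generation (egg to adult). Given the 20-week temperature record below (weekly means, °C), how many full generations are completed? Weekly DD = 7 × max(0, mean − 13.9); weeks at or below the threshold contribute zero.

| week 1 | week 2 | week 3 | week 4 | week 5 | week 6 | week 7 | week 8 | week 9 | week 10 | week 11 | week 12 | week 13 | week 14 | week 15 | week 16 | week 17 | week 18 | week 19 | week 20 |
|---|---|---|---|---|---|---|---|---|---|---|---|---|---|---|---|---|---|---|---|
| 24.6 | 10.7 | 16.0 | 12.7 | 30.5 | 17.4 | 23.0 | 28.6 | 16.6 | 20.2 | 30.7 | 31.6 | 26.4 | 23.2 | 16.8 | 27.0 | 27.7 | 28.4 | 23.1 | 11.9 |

Weekly DD (7 × max(0, T̄ − 13.9)): 74.9, 0.0, 14.7, 0.0, 116.2, 24.5, 63.7, 102.9, 18.9, 44.1, 117.6, 123.9, 87.5, 65.1, 20.3, 91.7, 96.6, 101.5, 64.4, 0.0.
Season total = 1228.5 DD.
Complete generations = ⌊1228.5 / 366⌋ = 3.

3 generations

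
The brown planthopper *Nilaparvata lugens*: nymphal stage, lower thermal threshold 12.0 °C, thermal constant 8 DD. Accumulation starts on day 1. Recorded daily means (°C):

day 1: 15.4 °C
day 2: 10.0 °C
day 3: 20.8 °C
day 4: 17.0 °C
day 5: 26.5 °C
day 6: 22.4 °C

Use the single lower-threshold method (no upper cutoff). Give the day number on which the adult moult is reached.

day 3

Daily DD above 12.0 °C: 3.4, 0.0, 8.8, 5.0, 14.5, 10.4.
Cumulative: 3.4, 3.4, 12.2, 17.2, 31.7, 42.1.
The total first reaches 8 DD on day 3.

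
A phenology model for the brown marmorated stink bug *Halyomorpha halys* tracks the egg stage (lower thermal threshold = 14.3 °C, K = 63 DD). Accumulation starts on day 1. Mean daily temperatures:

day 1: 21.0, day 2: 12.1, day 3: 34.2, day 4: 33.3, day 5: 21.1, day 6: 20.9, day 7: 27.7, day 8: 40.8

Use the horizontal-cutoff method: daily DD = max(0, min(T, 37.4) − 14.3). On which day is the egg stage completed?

day 7

Daily DD above 14.3 °C (capped at 23.1): 6.7, 0.0, 19.9, 19.0, 6.8, 6.6, 13.4, 23.1.
Cumulative: 6.7, 6.7, 26.6, 45.6, 52.4, 59.0, 72.4, 95.5.
The total first reaches 63 DD on day 7.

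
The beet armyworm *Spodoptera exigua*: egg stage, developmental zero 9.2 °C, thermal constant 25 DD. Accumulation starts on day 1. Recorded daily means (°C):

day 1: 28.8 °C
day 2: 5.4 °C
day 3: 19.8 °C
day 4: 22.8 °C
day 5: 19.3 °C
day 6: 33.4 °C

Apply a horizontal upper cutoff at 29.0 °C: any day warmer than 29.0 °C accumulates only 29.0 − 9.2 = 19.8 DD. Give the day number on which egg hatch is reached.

day 3

Daily DD above 9.2 °C (capped at 19.8): 19.6, 0.0, 10.6, 13.6, 10.1, 19.8.
Cumulative: 19.6, 19.6, 30.2, 43.8, 53.9, 73.7.
The total first reaches 25 DD on day 3.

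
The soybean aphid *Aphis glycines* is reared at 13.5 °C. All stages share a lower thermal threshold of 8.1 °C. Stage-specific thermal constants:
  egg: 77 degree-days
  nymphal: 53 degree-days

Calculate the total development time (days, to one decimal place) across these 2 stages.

24.1 days

Daily accumulation at 13.5 °C = 13.5 − 8.1 = 5.4 DD/day.
Total K = 77 + 53 = 130 DD.
Total duration = 130 / 5.4 = 24.074 ≈ 24.1 days.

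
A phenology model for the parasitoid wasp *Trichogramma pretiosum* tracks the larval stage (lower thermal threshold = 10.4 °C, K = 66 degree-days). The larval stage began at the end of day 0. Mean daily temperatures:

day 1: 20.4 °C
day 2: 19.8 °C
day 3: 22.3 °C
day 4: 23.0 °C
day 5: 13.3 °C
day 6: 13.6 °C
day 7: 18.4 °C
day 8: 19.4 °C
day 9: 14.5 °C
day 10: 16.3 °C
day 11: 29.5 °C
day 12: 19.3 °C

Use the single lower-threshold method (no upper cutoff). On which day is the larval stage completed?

Daily DD above 10.4 °C: 10.0, 9.4, 11.9, 12.6, 2.9, 3.2, 8.0, 9.0, 4.1, 5.9, 19.1, 8.9.
Cumulative: 10.0, 19.4, 31.3, 43.9, 46.8, 50.0, 58.0, 67.0, 71.1, 77.0, 96.1, 105.0.
The total first reaches 66 DD on day 8.

day 8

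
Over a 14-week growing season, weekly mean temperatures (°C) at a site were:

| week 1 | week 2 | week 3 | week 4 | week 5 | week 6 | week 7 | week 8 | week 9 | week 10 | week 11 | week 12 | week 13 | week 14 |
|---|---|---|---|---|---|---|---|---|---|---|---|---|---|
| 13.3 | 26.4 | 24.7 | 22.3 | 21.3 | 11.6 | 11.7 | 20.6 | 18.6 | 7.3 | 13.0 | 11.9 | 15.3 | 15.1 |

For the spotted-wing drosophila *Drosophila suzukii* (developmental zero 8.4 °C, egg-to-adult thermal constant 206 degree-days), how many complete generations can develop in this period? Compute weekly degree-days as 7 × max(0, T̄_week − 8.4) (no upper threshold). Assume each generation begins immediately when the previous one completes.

3 generations

Weekly DD (7 × max(0, T̄ − 8.4)): 34.3, 126.0, 114.1, 97.3, 90.3, 22.4, 23.1, 85.4, 71.4, 0.0, 32.2, 24.5, 48.3, 46.9.
Season total = 816.2 DD.
Complete generations = ⌊816.2 / 206⌋ = 3.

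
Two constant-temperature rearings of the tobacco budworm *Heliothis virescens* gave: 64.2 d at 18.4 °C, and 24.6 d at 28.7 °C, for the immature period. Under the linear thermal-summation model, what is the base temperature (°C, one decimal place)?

12.0 °C

Linear rate model ⇒ the product D·(T − T_b) is constant across temperatures.
64.2·(18.4 − T_b) = 24.6·(28.7 − T_b)
T_b = (64.2·18.4 − 24.6·28.7) / (64.2 − 24.6) = 475.26 / 39.6 = 12.002 °C ≈ 12.0 °C.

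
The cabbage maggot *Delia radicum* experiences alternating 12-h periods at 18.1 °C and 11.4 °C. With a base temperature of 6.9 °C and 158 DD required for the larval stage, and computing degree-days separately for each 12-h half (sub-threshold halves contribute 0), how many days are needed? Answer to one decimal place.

20.1 days

Day half: max(0, 18.1 − 6.9) × 0.5 = 11.2 × 0.5 = 5.60 DD.
Night half: max(0, 11.4 − 6.9) × 0.5 = 4.5 × 0.5 = 2.25 DD.
Per 24 h: 7.85 DD/day.
Duration = 158 / 7.85 = 20.127 ≈ 20.1 days.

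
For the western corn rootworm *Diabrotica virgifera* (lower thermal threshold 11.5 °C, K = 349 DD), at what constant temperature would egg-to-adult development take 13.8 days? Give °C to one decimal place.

Required daily accumulation = 349 / 13.8 = 25.290 DD/day.
T = T_base + 25.290 = 11.5 + 25.290 = 36.790 ≈ 36.8 °C.

36.8 °C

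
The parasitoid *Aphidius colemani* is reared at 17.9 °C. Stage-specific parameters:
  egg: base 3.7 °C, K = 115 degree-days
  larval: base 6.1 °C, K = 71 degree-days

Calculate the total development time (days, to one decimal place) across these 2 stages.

14.1 days

egg: 115 / (17.9 − 3.7) = 115 / 14.2 = 8.099 d.
larval: 71 / (17.9 − 6.1) = 71 / 11.8 = 6.017 d.
Sum = 14.116 ≈ 14.1 days.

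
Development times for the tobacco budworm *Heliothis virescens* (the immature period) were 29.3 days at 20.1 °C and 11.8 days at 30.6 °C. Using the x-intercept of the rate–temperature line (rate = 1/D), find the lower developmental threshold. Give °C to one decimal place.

13.0 °C

Under the model K = D·(T − T_b), so D₁·(T₁ − T_b) = D₂·(T₂ − T_b).
29.3·(20.1 − T_b) = 11.8·(30.6 − T_b)
T_b = (29.3·20.1 − 11.8·30.6) / (29.3 − 11.8) = 227.85 / 17.5 = 13.020 °C ≈ 13.0 °C.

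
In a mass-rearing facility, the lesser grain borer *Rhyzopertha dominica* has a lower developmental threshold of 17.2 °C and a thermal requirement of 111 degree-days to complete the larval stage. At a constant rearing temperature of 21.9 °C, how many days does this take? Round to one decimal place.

23.6 days

Daily accumulation = 21.9 − 17.2 = 4.7 DD/day.
Duration = 111 / 4.7 = 23.617 ≈ 23.6 days.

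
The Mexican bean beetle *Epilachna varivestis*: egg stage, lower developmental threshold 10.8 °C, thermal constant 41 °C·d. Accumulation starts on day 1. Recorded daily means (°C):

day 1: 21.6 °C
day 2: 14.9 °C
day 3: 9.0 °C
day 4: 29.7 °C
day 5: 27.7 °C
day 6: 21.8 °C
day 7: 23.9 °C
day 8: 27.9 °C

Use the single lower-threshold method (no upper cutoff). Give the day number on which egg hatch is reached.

day 5

Daily DD above 10.8 °C: 10.8, 4.1, 0.0, 18.9, 16.9, 11.0, 13.1, 17.1.
Cumulative: 10.8, 14.9, 14.9, 33.8, 50.7, 61.7, 74.8, 91.9.
The total first reaches 41 DD on day 5.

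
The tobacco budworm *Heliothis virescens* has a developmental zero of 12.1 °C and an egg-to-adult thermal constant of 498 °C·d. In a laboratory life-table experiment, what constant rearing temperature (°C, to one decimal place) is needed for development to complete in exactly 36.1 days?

Required daily accumulation = 498 / 36.1 = 13.795 DD/day.
T = T_base + 13.795 = 12.1 + 13.795 = 25.895 ≈ 25.9 °C.

25.9 °C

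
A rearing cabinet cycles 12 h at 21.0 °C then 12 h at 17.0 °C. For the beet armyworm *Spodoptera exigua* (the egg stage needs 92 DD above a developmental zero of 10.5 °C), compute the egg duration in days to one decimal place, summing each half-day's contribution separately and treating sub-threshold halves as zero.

10.8 days

Day half: max(0, 21.0 − 10.5) × 0.5 = 10.5 × 0.5 = 5.25 DD.
Night half: max(0, 17.0 − 10.5) × 0.5 = 6.5 × 0.5 = 3.25 DD.
Per 24 h: 8.50 DD/day.
Duration = 92 / 8.50 = 10.824 ≈ 10.8 days.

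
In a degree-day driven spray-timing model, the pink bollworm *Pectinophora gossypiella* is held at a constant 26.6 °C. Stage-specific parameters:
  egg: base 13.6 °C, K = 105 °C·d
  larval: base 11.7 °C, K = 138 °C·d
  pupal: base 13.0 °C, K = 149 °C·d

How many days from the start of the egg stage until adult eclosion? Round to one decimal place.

28.3 days

egg: 105 / (26.6 − 13.6) = 105 / 13.0 = 8.077 d.
larval: 138 / (26.6 − 11.7) = 138 / 14.9 = 9.262 d.
pupal: 149 / (26.6 − 13.0) = 149 / 13.6 = 10.956 d.
Sum = 28.295 ≈ 28.3 days.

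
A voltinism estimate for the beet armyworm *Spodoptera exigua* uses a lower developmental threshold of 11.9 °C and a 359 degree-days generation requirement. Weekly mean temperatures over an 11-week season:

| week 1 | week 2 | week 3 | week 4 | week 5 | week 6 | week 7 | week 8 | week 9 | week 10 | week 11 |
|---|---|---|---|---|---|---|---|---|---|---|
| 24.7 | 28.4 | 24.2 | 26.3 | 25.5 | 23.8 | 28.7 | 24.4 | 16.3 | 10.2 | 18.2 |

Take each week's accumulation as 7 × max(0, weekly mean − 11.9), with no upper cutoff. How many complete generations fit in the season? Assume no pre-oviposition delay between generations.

2 generations

Weekly DD (7 × max(0, T̄ − 11.9)): 89.6, 115.5, 86.1, 100.8, 95.2, 83.3, 117.6, 87.5, 30.8, 0.0, 44.1.
Season total = 850.5 DD.
Complete generations = ⌊850.5 / 359⌋ = 2.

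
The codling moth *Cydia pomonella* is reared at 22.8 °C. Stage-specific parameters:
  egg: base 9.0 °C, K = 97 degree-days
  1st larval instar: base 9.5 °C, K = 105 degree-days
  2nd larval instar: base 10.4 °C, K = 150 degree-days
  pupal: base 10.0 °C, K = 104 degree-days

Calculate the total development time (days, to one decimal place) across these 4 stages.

35.1 days

egg: 97 / (22.8 − 9.0) = 97 / 13.8 = 7.029 d.
1st larval instar: 105 / (22.8 − 9.5) = 105 / 13.3 = 7.895 d.
2nd larval instar: 150 / (22.8 − 10.4) = 150 / 12.4 = 12.097 d.
pupal: 104 / (22.8 − 10.0) = 104 / 12.8 = 8.125 d.
Sum = 35.145 ≈ 35.1 days.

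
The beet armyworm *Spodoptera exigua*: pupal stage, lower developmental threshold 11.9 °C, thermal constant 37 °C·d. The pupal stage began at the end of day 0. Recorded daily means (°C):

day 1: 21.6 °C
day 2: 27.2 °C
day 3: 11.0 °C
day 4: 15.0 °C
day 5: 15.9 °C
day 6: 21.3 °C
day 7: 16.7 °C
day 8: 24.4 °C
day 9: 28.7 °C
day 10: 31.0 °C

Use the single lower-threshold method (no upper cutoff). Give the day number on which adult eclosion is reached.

Daily DD above 11.9 °C: 9.7, 15.3, 0.0, 3.1, 4.0, 9.4, 4.8, 12.5, 16.8, 19.1.
Cumulative: 9.7, 25.0, 25.0, 28.1, 32.1, 41.5, 46.3, 58.8, 75.6, 94.7.
The total first reaches 37 DD on day 6.

day 6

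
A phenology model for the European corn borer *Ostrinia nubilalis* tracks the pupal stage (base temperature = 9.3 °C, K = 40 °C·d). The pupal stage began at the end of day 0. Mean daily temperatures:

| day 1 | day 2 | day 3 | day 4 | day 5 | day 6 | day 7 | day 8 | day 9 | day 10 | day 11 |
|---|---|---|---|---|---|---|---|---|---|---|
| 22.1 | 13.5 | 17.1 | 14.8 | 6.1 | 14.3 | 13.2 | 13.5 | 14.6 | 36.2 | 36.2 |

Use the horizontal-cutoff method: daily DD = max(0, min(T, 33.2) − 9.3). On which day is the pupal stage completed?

day 8

Daily DD above 9.3 °C (capped at 23.9): 12.8, 4.2, 7.8, 5.5, 0.0, 5.0, 3.9, 4.2, 5.3, 23.9, 23.9.
Cumulative: 12.8, 17.0, 24.8, 30.3, 30.3, 35.3, 39.2, 43.4, 48.7, 72.6, 96.5.
The total first reaches 40 DD on day 8.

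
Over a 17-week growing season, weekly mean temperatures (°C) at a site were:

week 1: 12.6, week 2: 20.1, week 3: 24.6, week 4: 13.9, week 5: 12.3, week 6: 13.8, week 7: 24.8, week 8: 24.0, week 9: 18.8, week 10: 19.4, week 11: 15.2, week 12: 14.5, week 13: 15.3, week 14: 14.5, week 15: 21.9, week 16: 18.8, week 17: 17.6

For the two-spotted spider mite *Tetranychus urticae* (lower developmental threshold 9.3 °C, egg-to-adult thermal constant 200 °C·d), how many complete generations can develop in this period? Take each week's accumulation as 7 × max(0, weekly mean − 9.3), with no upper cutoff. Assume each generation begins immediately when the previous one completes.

5 generations

Weekly DD (7 × max(0, T̄ − 9.3)): 23.1, 75.6, 107.1, 32.2, 21.0, 31.5, 108.5, 102.9, 66.5, 70.7, 41.3, 36.4, 42.0, 36.4, 88.2, 66.5, 58.1.
Season total = 1008.0 DD.
Complete generations = ⌊1008.0 / 200⌋ = 5.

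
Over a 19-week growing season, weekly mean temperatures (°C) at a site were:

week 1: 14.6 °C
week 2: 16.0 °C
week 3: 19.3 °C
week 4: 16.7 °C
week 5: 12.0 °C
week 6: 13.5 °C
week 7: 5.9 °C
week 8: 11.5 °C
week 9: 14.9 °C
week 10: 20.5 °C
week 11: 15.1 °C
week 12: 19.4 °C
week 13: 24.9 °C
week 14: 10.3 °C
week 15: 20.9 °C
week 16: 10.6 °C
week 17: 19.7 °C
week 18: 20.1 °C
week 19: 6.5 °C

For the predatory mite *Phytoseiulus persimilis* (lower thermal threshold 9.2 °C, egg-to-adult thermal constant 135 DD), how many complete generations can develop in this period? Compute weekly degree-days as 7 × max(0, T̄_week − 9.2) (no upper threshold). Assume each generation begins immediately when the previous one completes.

6 generations

Weekly DD (7 × max(0, T̄ − 9.2)): 37.8, 47.6, 70.7, 52.5, 19.6, 30.1, 0.0, 16.1, 39.9, 79.1, 41.3, 71.4, 109.9, 7.7, 81.9, 9.8, 73.5, 76.3, 0.0.
Season total = 865.2 DD.
Complete generations = ⌊865.2 / 135⌋ = 6.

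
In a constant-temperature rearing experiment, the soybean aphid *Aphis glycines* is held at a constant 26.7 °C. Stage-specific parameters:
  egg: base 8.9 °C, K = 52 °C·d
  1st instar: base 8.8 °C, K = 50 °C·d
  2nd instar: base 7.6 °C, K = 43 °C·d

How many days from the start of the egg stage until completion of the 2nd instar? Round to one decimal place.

8.0 days

egg: 52 / (26.7 − 8.9) = 52 / 17.8 = 2.921 d.
1st instar: 50 / (26.7 − 8.8) = 50 / 17.9 = 2.793 d.
2nd instar: 43 / (26.7 − 7.6) = 43 / 19.1 = 2.251 d.
Sum = 7.966 ≈ 8.0 days.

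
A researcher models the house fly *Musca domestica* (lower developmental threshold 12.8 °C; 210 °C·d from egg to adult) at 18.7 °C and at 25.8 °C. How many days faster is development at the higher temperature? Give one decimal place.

19.4 days

At 18.7 °C: 210 / (18.7 − 12.8) = 210 / 5.9 = 35.593 d.
At 25.8 °C: 210 / (25.8 − 12.8) = 210 / 13.0 = 16.154 d.
Difference = |35.593 − 16.154| = 19.439 ≈ 19.4 days.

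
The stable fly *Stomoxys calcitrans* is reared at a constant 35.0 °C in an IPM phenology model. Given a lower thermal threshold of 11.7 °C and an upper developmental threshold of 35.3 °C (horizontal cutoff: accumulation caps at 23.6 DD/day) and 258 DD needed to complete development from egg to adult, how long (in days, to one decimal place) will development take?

11.1 days

Daily accumulation = 35.0 − 11.7 = 23.3 DD/day.
Duration = 258 / 23.3 = 11.073 ≈ 11.1 days.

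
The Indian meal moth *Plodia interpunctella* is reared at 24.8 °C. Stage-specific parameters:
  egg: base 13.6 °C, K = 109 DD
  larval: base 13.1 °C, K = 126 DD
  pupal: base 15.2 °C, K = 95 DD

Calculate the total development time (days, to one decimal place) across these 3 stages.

30.4 days

egg: 109 / (24.8 − 13.6) = 109 / 11.2 = 9.732 d.
larval: 126 / (24.8 − 13.1) = 126 / 11.7 = 10.769 d.
pupal: 95 / (24.8 − 15.2) = 95 / 9.6 = 9.896 d.
Sum = 30.397 ≈ 30.4 days.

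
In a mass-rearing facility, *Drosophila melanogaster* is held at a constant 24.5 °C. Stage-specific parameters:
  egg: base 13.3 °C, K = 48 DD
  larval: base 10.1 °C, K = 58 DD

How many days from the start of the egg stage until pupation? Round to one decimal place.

egg: 48 / (24.5 − 13.3) = 48 / 11.2 = 4.286 d.
larval: 58 / (24.5 − 10.1) = 58 / 14.4 = 4.028 d.
Sum = 8.313 ≈ 8.3 days.

8.3 days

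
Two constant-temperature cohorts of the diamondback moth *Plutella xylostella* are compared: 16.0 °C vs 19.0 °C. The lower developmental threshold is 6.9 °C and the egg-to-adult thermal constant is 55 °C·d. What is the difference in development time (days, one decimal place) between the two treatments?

1.5 days

At 16.0 °C: 55 / (16.0 − 6.9) = 55 / 9.1 = 6.044 d.
At 19.0 °C: 55 / (19.0 − 6.9) = 55 / 12.1 = 4.545 d.
Difference = |6.044 − 4.545| = 1.499 ≈ 1.5 days.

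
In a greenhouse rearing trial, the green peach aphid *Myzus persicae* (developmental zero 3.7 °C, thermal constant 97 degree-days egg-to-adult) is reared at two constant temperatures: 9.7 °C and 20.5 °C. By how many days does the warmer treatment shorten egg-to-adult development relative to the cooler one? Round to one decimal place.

At 9.7 °C: 97 / (9.7 − 3.7) = 97 / 6.0 = 16.167 d.
At 20.5 °C: 97 / (20.5 − 3.7) = 97 / 16.8 = 5.774 d.
Difference = |16.167 − 5.774| = 10.393 ≈ 10.4 days.

10.4 days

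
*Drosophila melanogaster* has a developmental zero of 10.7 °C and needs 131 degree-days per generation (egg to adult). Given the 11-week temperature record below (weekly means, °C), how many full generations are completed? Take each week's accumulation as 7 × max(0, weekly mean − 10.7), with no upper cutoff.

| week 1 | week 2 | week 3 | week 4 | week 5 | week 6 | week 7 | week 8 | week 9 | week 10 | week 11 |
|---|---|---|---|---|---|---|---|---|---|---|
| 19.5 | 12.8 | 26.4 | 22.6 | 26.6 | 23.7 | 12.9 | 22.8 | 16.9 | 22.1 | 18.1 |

5 generations

Weekly DD (7 × max(0, T̄ − 10.7)): 61.6, 14.7, 109.9, 83.3, 111.3, 91.0, 15.4, 84.7, 43.4, 79.8, 51.8.
Season total = 746.9 DD.
Complete generations = ⌊746.9 / 131⌋ = 5.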